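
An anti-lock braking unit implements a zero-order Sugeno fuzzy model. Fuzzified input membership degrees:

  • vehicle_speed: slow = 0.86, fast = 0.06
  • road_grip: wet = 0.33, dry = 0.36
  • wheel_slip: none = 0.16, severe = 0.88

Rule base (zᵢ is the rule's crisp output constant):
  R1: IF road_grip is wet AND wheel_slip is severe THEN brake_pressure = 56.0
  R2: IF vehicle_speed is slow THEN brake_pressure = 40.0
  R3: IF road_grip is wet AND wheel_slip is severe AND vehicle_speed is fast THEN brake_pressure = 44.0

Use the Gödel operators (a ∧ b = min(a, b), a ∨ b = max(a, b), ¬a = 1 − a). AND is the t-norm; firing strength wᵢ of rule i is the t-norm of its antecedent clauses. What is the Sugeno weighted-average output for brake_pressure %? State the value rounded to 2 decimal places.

44.42

R1 (z=56.0): wet=0.33, severe=0.88; AND[min(a, b)] → w = 0.33
R2 (z=40.0): slow=0.86 → w = 0.86
R3 (z=44.0): wet=0.33, severe=0.88, fast=0.06; AND[min(a, b)] → w = 0.06
Weighted average = (0.33·56.0 + 0.86·40.0 + 0.06·44.0) / (0.33 + 0.86 + 0.06)
  = 55.5200 / 1.2500 = 44.42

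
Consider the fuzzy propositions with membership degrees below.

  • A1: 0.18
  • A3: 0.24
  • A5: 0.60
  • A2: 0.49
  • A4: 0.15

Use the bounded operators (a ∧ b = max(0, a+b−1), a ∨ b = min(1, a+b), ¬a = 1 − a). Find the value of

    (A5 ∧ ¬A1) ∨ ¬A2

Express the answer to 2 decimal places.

¬A1 = 1 − 0.18 = 0.82
A5 ∧ ¬A1 = max(0, a+b−1) on (0.60, 0.82) = 0.42
¬A2 = 1 − 0.49 = 0.51
(A5 ∧ ¬A1) ∨ ¬A2 = min(1, a+b) on (0.42, 0.51) = 0.93

0.93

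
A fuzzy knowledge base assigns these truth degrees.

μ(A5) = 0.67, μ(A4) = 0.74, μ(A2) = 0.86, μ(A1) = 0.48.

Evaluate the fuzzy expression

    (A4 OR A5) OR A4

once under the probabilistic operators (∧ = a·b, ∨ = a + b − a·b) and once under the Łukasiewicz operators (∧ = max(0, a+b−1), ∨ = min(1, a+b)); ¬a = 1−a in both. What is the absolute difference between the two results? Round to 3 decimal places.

0.022

Under probabilistic:
  A4 OR A5 = a + b − a·b on (0.7400, 0.6700) = 0.9142
  (A4 OR A5) OR A4 = a + b − a·b on (0.9142, 0.7400) = 0.9777
  → value = 0.9777
Under Łukasiewicz:
  A4 OR A5 = min(1, a+b) on (0.74, 0.67) = 1.00
  (A4 OR A5) OR A4 = min(1, a+b) on (1.00, 0.74) = 1.00
  → value = 1.0000
|0.9777 − 1.0000| = 0.022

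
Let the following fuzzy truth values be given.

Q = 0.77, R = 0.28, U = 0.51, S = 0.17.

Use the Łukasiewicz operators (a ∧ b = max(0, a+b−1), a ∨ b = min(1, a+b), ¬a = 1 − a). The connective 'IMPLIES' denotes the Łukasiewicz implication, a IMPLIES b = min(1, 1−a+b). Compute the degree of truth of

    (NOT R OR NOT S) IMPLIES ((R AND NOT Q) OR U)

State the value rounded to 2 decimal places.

0.51

NOT R = 1 − 0.28 = 0.72
NOT S = 1 − 0.17 = 0.83
NOT R OR NOT S = min(1, a+b) on (0.72, 0.83) = 1.00
NOT Q = 1 − 0.77 = 0.23
R AND NOT Q = max(0, a+b−1) on (0.28, 0.23) = 0.00
(R AND NOT Q) OR U = min(1, a+b) on (0.00, 0.51) = 0.51
(NOT R OR NOT S) IMPLIES ((R AND NOT Q) OR U)  [Łukasiewicz: min(1, 1−a+b)] with a=1.00, b=0.51 → 0.51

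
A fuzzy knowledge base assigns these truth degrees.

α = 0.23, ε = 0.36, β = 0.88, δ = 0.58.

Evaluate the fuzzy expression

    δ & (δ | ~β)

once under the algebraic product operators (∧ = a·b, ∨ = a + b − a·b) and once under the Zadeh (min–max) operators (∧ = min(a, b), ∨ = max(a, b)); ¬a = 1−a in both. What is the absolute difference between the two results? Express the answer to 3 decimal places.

0.214

Under algebraic product:
  ~β = 1 − 0.8800 = 0.1200
  δ | ~β = a + b − a·b on (0.5800, 0.1200) = 0.6304
  δ & (δ | ~β) = a·b on (0.5800, 0.6304) = 0.3656
  → value = 0.3656
Under Zadeh (min–max):
  ~β = 1 − 0.88 = 0.12
  δ | ~β = max(a, b) on (0.58, 0.12) = 0.58
  δ & (δ | ~β) = min(a, b) on (0.58, 0.58) = 0.58
  → value = 0.5800
|0.3656 − 0.5800| = 0.214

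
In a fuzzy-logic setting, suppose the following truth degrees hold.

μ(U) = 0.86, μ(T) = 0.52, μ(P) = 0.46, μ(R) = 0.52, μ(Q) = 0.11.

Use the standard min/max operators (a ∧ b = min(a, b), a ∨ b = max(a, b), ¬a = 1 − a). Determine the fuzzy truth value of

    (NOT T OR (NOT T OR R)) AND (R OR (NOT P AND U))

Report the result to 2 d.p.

0.52

NOT T = 1 − 0.52 = 0.48
NOT T = 1 − 0.52 = 0.48
NOT T OR R = max(a, b) on (0.48, 0.52) = 0.52
NOT T OR (NOT T OR R) = max(a, b) on (0.48, 0.52) = 0.52
NOT P = 1 − 0.46 = 0.54
NOT P AND U = min(a, b) on (0.54, 0.86) = 0.54
R OR (NOT P AND U) = max(a, b) on (0.52, 0.54) = 0.54
(NOT T OR (NOT T OR R)) AND (R OR (NOT P AND U)) = min(a, b) on (0.52, 0.54) = 0.52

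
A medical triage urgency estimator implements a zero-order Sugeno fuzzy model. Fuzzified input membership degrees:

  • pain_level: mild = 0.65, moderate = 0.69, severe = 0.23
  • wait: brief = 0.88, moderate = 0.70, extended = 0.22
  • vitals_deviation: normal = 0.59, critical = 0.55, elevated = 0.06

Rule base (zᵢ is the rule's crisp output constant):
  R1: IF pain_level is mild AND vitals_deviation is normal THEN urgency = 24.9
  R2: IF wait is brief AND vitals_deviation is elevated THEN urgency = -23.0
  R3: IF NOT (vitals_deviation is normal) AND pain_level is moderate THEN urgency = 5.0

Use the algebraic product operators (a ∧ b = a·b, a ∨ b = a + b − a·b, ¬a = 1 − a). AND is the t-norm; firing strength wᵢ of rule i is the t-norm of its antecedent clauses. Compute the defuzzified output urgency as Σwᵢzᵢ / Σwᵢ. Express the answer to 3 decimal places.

R1 (z=24.9): mild=0.65, normal=0.59; AND[a·b] → w = 0.3835
R2 (z=-23.0): brief=0.88, elevated=0.06; AND[a·b] → w = 0.0528
R3 (z=5.0): ¬normal=1−0.59=0.41, moderate=0.69; AND[a·b] → w = 0.2829
Weighted average = (0.3835·24.9 + 0.0528·-23.0 + 0.2829·5.0) / (0.3835 + 0.0528 + 0.2829)
  = 9.7492 / 0.7192 = 13.556

13.556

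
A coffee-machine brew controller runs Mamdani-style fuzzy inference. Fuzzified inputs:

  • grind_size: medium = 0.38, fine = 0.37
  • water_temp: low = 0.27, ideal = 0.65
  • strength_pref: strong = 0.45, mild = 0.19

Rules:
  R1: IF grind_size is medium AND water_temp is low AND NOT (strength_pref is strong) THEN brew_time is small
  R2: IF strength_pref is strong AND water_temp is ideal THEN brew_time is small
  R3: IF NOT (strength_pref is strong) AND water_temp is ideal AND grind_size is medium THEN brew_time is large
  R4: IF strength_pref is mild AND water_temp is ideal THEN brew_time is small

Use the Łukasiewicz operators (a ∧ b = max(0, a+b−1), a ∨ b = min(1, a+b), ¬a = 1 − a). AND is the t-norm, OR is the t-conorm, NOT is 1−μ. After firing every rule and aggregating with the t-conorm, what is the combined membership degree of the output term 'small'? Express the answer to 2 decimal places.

R1: medium=0.38, low=0.27, ¬strong=1−0.45=0.55; AND[max(0, a+b−1)] → w = 0.00
R2: strong=0.45, ideal=0.65; AND[max(0, a+b−1)] → w = 0.10
R3: ¬strong=1−0.45=0.55, ideal=0.65, medium=0.38; AND[max(0, a+b−1)] → w = 0.00
R4: mild=0.19, ideal=0.65; AND[max(0, a+b−1)] → w = 0.00
Rules with consequent 'small': {R1, R2, R4} → strengths 0.00, 0.10, 0.00
Aggregate via t-conorm [min(1, a+b)]: 0.10

0.10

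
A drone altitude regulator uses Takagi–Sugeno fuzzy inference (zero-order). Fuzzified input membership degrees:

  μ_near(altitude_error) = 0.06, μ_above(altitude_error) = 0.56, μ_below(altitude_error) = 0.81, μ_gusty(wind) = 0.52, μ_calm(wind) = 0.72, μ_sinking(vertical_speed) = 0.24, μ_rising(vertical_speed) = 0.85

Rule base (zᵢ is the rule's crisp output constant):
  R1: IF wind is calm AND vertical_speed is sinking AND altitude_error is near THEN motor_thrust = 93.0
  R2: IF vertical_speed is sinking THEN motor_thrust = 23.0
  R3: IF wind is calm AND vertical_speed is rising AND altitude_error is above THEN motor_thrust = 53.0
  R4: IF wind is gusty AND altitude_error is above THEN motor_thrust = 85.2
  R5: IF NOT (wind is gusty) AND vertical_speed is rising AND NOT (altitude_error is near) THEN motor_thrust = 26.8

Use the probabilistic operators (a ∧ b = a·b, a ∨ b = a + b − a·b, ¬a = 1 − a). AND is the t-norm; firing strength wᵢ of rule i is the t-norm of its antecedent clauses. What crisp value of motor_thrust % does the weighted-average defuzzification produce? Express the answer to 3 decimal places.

47.118

R1 (z=93.0): calm=0.72, sinking=0.24, near=0.06; AND[a·b] → w = 0.0104
R2 (z=23.0): sinking=0.24 → w = 0.2400
R3 (z=53.0): calm=0.72, rising=0.85, above=0.56; AND[a·b] → w = 0.3427
R4 (z=85.2): gusty=0.52, above=0.56; AND[a·b] → w = 0.2912
R5 (z=26.8): ¬gusty=1−0.52=0.48, rising=0.85, ¬near=1−0.06=0.94; AND[a·b] → w = 0.3835
Weighted average = (0.0104·93.0 + 0.2400·23.0 + 0.3427·53.0 + 0.2912·85.2 + 0.3835·26.8) / (0.0104 + 0.2400 + 0.3427 + 0.2912 + 0.3835)
  = 59.7370 / 1.2678 = 47.118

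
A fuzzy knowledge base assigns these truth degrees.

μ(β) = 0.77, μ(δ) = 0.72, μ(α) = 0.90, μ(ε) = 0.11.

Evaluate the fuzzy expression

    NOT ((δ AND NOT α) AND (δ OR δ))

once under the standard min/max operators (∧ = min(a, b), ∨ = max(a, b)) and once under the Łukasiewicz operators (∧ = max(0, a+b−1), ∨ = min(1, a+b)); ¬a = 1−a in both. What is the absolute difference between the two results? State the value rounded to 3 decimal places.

Under standard min/max:
  NOT α = 1 − 0.90 = 0.10
  δ AND NOT α = min(a, b) on (0.72, 0.10) = 0.10
  δ OR δ = max(a, b) on (0.72, 0.72) = 0.72
  (δ AND NOT α) AND (δ OR δ) = min(a, b) on (0.10, 0.72) = 0.10
  NOT ((δ AND NOT α) AND (δ OR δ)) = 1 − 0.10 = 0.90
  → value = 0.9000
Under Łukasiewicz:
  NOT α = 1 − 0.90 = 0.10
  δ AND NOT α = max(0, a+b−1) on (0.72, 0.10) = 0.00
  δ OR δ = min(1, a+b) on (0.72, 0.72) = 1.00
  (δ AND NOT α) AND (δ OR δ) = max(0, a+b−1) on (0.00, 1.00) = 0.00
  NOT ((δ AND NOT α) AND (δ OR δ)) = 1 − 0.00 = 1.00
  → value = 1.0000
|0.9000 − 1.0000| = 0.100

0.100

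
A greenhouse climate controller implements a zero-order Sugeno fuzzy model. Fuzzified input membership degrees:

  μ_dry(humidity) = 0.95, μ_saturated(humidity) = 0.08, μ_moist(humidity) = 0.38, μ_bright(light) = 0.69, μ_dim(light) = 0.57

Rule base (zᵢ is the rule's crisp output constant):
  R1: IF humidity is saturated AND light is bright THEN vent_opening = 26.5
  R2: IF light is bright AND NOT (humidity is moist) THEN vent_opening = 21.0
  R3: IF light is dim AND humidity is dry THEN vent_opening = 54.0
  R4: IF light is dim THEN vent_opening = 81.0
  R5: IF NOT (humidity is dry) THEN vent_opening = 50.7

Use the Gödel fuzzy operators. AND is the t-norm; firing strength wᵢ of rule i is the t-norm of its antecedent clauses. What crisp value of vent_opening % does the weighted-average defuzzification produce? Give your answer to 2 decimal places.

50.07

R1 (z=26.5): saturated=0.08, bright=0.69; AND[min(a, b)] → w = 0.08
R2 (z=21.0): bright=0.69, ¬moist=1−0.38=0.62; AND[min(a, b)] → w = 0.62
R3 (z=54.0): dim=0.57, dry=0.95; AND[min(a, b)] → w = 0.57
R4 (z=81.0): dim=0.57 → w = 0.57
R5 (z=50.7): ¬dry=1−0.95=0.05 → w = 0.05
Weighted average = (0.08·26.5 + 0.62·21.0 + 0.57·54.0 + 0.57·81.0 + 0.05·50.7) / (0.08 + 0.62 + 0.57 + 0.57 + 0.05)
  = 94.6250 / 1.8900 = 50.07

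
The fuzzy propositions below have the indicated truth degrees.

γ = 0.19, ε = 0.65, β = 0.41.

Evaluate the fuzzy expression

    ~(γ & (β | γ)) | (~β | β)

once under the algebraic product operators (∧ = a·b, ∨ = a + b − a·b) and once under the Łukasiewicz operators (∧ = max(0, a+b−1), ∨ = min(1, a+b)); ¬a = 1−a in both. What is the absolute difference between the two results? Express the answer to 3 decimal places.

Under algebraic product:
  β | γ = a + b − a·b on (0.4100, 0.1900) = 0.5221
  γ & (β | γ) = a·b on (0.1900, 0.5221) = 0.0992
  ~(γ & (β | γ)) = 1 − 0.0992 = 0.9008
  ~β = 1 − 0.4100 = 0.5900
  ~β | β = a + b − a·b on (0.5900, 0.4100) = 0.7581
  ~(γ & (β | γ)) | (~β | β) = a + b − a·b on (0.9008, 0.7581) = 0.9760
  → value = 0.9760
Under Łukasiewicz:
  β | γ = min(1, a+b) on (0.41, 0.19) = 0.60
  γ & (β | γ) = max(0, a+b−1) on (0.19, 0.60) = 0.00
  ~(γ & (β | γ)) = 1 − 0.00 = 1.00
  ~β = 1 − 0.41 = 0.59
  ~β | β = min(1, a+b) on (0.59, 0.41) = 1.00
  ~(γ & (β | γ)) | (~β | β) = min(1, a+b) on (1.00, 1.00) = 1.00
  → value = 1.0000
|0.9760 − 1.0000| = 0.024

0.024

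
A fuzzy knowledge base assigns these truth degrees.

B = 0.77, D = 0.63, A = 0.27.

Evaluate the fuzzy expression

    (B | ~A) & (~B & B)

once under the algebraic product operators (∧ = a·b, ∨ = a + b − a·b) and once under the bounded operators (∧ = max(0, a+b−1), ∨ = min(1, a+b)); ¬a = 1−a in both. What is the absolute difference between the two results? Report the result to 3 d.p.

Under algebraic product:
  ~A = 1 − 0.2700 = 0.7300
  B | ~A = a + b − a·b on (0.7700, 0.7300) = 0.9379
  ~B = 1 − 0.7700 = 0.2300
  ~B & B = a·b on (0.2300, 0.7700) = 0.1771
  (B | ~A) & (~B & B) = a·b on (0.9379, 0.1771) = 0.1661
  → value = 0.1661
Under bounded:
  ~A = 1 − 0.27 = 0.73
  B | ~A = min(1, a+b) on (0.77, 0.73) = 1.00
  ~B = 1 − 0.77 = 0.23
  ~B & B = max(0, a+b−1) on (0.23, 0.77) = 0.00
  (B | ~A) & (~B & B) = max(0, a+b−1) on (1.00, 0.00) = 0.00
  → value = 0.0000
|0.1661 − 0.0000| = 0.166

0.166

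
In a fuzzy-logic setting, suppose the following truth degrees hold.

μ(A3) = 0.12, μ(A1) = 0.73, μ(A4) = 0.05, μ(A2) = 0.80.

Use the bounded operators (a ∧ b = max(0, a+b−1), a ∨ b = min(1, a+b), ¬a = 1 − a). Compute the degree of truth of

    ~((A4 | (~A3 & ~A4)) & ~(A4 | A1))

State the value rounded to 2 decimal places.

0.90

~A3 = 1 − 0.12 = 0.88
~A4 = 1 − 0.05 = 0.95
~A3 & ~A4 = max(0, a+b−1) on (0.88, 0.95) = 0.83
A4 | (~A3 & ~A4) = min(1, a+b) on (0.05, 0.83) = 0.88
A4 | A1 = min(1, a+b) on (0.05, 0.73) = 0.78
~(A4 | A1) = 1 − 0.78 = 0.22
(A4 | (~A3 & ~A4)) & ~(A4 | A1) = max(0, a+b−1) on (0.88, 0.22) = 0.10
~((A4 | (~A3 & ~A4)) & ~(A4 | A1)) = 1 − 0.10 = 0.90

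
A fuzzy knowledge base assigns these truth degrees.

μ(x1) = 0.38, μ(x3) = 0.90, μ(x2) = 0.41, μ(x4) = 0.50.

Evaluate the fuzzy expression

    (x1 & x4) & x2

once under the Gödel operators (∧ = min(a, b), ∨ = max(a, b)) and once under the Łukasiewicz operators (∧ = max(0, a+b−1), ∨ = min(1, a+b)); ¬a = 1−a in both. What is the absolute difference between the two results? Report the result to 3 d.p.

0.380

Under Gödel:
  x1 & x4 = min(a, b) on (0.38, 0.50) = 0.38
  (x1 & x4) & x2 = min(a, b) on (0.38, 0.41) = 0.38
  → value = 0.3800
Under Łukasiewicz:
  x1 & x4 = max(0, a+b−1) on (0.38, 0.50) = 0.00
  (x1 & x4) & x2 = max(0, a+b−1) on (0.00, 0.41) = 0.00
  → value = 0.0000
|0.3800 − 0.0000| = 0.380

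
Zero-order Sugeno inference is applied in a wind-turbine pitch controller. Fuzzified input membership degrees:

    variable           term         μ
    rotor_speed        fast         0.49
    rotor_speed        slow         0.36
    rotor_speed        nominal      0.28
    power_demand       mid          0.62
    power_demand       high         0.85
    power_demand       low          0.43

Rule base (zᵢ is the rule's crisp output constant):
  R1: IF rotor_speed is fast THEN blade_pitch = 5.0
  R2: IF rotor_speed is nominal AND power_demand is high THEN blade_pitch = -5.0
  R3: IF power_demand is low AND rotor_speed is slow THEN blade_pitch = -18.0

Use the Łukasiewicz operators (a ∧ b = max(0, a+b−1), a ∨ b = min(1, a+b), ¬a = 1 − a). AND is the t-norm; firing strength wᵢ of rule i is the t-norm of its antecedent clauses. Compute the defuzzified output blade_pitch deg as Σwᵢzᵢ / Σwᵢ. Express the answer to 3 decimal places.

R1 (z=5.0): fast=0.49 → w = 0.49
R2 (z=-5.0): nominal=0.28, high=0.85; AND[max(0, a+b−1)] → w = 0.13
R3 (z=-18.0): low=0.43, slow=0.36; AND[max(0, a+b−1)] → w = 0.00
Weighted average = (0.49·5.0 + 0.13·-5.0 + 0.00·-18.0) / (0.49 + 0.13 + 0.00)
  = 1.8000 / 0.6200 = 2.903

2.903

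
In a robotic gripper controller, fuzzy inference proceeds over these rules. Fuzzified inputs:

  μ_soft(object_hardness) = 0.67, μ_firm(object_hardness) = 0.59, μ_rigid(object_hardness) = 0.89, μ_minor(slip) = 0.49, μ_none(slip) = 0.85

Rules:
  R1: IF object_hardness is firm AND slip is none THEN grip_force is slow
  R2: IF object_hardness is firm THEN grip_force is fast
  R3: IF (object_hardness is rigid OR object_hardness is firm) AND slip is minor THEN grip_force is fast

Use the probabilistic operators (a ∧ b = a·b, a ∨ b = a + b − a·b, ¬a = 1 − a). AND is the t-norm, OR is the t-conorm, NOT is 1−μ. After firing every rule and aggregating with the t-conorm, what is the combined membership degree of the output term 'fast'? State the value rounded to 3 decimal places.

R1: firm=0.59, none=0.85; AND[a·b] → w = 0.5015
R2: firm=0.59 → w = 0.5900
R3: (rigid=0.89 OR firm=0.59) = 0.9549; AND[a·b] with minor=0.49 → w = 0.4679
Rules with consequent 'fast': {R2, R3} → strengths 0.5900, 0.4679
Aggregate via t-conorm [a + b − a·b]: 0.7818

0.782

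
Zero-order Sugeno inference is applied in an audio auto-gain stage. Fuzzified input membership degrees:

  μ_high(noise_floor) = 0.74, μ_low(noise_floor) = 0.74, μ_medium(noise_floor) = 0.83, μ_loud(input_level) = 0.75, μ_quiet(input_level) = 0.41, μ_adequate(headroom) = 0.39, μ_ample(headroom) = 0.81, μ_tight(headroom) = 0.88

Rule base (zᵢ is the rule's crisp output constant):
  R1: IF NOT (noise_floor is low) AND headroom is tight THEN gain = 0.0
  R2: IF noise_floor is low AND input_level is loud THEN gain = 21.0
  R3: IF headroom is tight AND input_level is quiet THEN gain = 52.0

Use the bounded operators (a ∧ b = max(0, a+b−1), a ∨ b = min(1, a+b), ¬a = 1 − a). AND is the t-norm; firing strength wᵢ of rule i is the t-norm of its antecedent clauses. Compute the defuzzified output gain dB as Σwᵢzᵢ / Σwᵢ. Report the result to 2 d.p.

R1 (z=0.0): ¬low=1−0.74=0.26, tight=0.88; AND[max(0, a+b−1)] → w = 0.14
R2 (z=21.0): low=0.74, loud=0.75; AND[max(0, a+b−1)] → w = 0.49
R3 (z=52.0): tight=0.88, quiet=0.41; AND[max(0, a+b−1)] → w = 0.29
Weighted average = (0.14·0.0 + 0.49·21.0 + 0.29·52.0) / (0.14 + 0.49 + 0.29)
  = 25.3700 / 0.9200 = 27.58

27.58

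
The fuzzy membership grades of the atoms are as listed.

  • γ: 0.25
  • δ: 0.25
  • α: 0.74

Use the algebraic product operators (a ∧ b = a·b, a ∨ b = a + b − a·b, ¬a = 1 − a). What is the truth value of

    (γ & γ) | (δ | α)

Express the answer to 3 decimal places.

0.817

γ & γ = a·b on (0.2500, 0.2500) = 0.0625
δ | α = a + b − a·b on (0.2500, 0.7400) = 0.8050
(γ & γ) | (δ | α) = a + b − a·b on (0.0625, 0.8050) = 0.8172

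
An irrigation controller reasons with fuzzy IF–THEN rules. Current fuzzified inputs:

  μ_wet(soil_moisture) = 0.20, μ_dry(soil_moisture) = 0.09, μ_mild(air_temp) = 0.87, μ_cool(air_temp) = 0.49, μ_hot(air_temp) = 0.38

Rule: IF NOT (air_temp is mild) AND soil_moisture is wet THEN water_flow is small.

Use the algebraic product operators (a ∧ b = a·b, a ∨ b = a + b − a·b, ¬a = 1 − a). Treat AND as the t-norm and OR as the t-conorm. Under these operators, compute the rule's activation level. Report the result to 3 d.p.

firing strength: ¬mild=1−0.87=0.13, wet=0.20; AND[a·b] → w = 0.0260

0.026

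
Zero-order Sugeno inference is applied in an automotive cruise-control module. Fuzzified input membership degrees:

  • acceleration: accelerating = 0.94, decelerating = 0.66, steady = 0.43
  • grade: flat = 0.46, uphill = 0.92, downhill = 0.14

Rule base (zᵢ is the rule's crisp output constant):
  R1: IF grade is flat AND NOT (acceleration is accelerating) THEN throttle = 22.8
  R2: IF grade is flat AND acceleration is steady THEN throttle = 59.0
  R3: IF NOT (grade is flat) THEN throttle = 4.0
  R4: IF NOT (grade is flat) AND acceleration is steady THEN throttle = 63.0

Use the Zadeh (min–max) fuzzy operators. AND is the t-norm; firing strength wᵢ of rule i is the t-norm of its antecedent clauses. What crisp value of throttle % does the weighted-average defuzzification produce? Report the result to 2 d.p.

38.35

R1 (z=22.8): flat=0.46, ¬accelerating=1−0.94=0.06; AND[min(a, b)] → w = 0.06
R2 (z=59.0): flat=0.46, steady=0.43; AND[min(a, b)] → w = 0.43
R3 (z=4.0): ¬flat=1−0.46=0.54 → w = 0.54
R4 (z=63.0): ¬flat=1−0.46=0.54, steady=0.43; AND[min(a, b)] → w = 0.43
Weighted average = (0.06·22.8 + 0.43·59.0 + 0.54·4.0 + 0.43·63.0) / (0.06 + 0.43 + 0.54 + 0.43)
  = 55.9880 / 1.4600 = 38.35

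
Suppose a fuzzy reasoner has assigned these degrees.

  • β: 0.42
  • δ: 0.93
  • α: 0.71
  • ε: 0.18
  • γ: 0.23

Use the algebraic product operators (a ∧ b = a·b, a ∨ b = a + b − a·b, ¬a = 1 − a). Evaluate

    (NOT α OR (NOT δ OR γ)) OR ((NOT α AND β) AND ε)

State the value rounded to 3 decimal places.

NOT α = 1 − 0.7100 = 0.2900
NOT δ = 1 − 0.9300 = 0.0700
NOT δ OR γ = a + b − a·b on (0.0700, 0.2300) = 0.2839
NOT α OR (NOT δ OR γ) = a + b − a·b on (0.2900, 0.2839) = 0.4916
NOT α = 1 − 0.7100 = 0.2900
NOT α AND β = a·b on (0.2900, 0.4200) = 0.1218
(NOT α AND β) AND ε = a·b on (0.1218, 0.1800) = 0.0219
(NOT α OR (NOT δ OR γ)) OR ((NOT α AND β) AND ε) = a + b − a·b on (0.4916, 0.0219) = 0.5027

0.503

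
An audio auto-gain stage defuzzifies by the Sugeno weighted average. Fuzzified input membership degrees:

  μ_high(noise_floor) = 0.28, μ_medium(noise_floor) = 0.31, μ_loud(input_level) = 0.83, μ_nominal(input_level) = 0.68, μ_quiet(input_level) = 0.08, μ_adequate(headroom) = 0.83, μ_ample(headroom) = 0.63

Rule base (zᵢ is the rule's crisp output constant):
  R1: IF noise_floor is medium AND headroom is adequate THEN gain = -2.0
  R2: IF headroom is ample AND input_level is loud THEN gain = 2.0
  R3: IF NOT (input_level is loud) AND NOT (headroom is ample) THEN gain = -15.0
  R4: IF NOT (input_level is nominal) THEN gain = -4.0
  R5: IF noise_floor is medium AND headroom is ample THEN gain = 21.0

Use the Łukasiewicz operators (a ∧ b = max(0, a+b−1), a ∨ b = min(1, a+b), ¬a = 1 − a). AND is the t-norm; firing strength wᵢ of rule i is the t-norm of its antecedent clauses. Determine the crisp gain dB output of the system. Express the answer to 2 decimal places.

-0.70

R1 (z=-2.0): medium=0.31, adequate=0.83; AND[max(0, a+b−1)] → w = 0.14
R2 (z=2.0): ample=0.63, loud=0.83; AND[max(0, a+b−1)] → w = 0.46
R3 (z=-15.0): ¬loud=1−0.83=0.17, ¬ample=1−0.63=0.37; AND[max(0, a+b−1)] → w = 0.00
R4 (z=-4.0): ¬nominal=1−0.68=0.32 → w = 0.32
R5 (z=21.0): medium=0.31, ample=0.63; AND[max(0, a+b−1)] → w = 0.00
Weighted average = (0.14·-2.0 + 0.46·2.0 + 0.00·-15.0 + 0.32·-4.0 + 0.00·21.0) / (0.14 + 0.46 + 0.00 + 0.32 + 0.00)
  = -0.6400 / 0.9200 = -0.70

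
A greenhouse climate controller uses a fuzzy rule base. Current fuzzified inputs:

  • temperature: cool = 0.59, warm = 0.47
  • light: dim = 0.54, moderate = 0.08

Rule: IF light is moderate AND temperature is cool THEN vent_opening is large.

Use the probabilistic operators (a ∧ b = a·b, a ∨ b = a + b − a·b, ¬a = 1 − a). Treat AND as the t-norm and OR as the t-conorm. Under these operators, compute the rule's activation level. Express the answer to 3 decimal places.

firing strength: moderate=0.08, cool=0.59; AND[a·b] → w = 0.0472

0.047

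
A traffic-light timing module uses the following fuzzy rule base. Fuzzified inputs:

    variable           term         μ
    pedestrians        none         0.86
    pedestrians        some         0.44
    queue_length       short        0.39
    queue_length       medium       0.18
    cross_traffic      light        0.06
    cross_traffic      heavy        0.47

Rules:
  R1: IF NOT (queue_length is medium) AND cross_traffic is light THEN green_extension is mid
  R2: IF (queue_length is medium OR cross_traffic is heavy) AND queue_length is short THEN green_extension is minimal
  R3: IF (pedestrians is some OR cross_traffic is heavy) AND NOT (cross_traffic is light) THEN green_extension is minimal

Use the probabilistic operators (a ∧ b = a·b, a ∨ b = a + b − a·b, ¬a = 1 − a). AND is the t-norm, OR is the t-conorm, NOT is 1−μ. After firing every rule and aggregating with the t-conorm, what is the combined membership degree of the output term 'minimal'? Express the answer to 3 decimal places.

R1: ¬medium=1−0.18=0.82, light=0.06; AND[a·b] → w = 0.0492
R2: (medium=0.18 OR heavy=0.47) = 0.5654; AND[a·b] with short=0.39 → w = 0.2205
R3: (some=0.44 OR heavy=0.47) = 0.7032; AND[a·b] with ¬light=1−0.06=0.94 → w = 0.6610
Rules with consequent 'minimal': {R2, R3} → strengths 0.2205, 0.6610
Aggregate via t-conorm [a + b − a·b]: 0.7358

0.736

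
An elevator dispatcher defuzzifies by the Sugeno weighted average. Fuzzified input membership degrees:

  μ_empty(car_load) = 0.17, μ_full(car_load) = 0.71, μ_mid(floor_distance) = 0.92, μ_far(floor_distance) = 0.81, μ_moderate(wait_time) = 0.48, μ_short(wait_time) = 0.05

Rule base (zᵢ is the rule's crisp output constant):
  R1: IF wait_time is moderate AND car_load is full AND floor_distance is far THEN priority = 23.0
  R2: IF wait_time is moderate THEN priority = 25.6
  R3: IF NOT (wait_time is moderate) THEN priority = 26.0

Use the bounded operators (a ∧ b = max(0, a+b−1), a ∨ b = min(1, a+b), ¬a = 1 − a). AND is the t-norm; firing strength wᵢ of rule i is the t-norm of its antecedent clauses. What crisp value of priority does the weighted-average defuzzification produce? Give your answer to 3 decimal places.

25.808

R1 (z=23.0): moderate=0.48, full=0.71, far=0.81; AND[max(0, a+b−1)] → w = 0.00
R2 (z=25.6): moderate=0.48 → w = 0.48
R3 (z=26.0): ¬moderate=1−0.48=0.52 → w = 0.52
Weighted average = (0.00·23.0 + 0.48·25.6 + 0.52·26.0) / (0.00 + 0.48 + 0.52)
  = 25.8080 / 1.0000 = 25.808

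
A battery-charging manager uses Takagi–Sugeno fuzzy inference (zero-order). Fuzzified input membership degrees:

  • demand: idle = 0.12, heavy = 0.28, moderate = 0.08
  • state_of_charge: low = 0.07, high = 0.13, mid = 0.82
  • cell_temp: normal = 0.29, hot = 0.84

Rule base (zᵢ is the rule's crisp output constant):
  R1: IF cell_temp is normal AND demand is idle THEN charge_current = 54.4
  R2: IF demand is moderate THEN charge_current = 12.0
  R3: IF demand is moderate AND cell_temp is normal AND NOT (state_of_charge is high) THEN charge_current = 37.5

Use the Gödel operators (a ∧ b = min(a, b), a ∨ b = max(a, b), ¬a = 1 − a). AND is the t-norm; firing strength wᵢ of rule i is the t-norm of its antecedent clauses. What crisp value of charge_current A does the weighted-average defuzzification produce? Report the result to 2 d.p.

37.46

R1 (z=54.4): normal=0.29, idle=0.12; AND[min(a, b)] → w = 0.12
R2 (z=12.0): moderate=0.08 → w = 0.08
R3 (z=37.5): moderate=0.08, normal=0.29, ¬high=1−0.13=0.87; AND[min(a, b)] → w = 0.08
Weighted average = (0.12·54.4 + 0.08·12.0 + 0.08·37.5) / (0.12 + 0.08 + 0.08)
  = 10.4880 / 0.2800 = 37.46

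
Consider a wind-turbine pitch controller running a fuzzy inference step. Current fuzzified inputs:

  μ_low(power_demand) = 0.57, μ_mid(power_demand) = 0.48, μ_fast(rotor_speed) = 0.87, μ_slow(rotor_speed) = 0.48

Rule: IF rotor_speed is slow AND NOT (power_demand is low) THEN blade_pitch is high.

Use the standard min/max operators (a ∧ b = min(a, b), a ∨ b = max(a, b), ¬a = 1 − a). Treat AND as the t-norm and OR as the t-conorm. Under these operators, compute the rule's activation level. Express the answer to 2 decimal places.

firing strength: slow=0.48, ¬low=1−0.57=0.43; AND[min(a, b)] → w = 0.43

0.43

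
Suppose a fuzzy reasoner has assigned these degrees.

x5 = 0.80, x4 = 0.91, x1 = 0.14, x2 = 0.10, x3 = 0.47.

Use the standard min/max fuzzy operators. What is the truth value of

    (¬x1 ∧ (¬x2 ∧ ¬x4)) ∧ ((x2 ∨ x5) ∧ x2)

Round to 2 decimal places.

¬x1 = 1 − 0.14 = 0.86
¬x2 = 1 − 0.10 = 0.90
¬x4 = 1 − 0.91 = 0.09
¬x2 ∧ ¬x4 = min(a, b) on (0.90, 0.09) = 0.09
¬x1 ∧ (¬x2 ∧ ¬x4) = min(a, b) on (0.86, 0.09) = 0.09
x2 ∨ x5 = max(a, b) on (0.10, 0.80) = 0.80
(x2 ∨ x5) ∧ x2 = min(a, b) on (0.80, 0.10) = 0.10
(¬x1 ∧ (¬x2 ∧ ¬x4)) ∧ ((x2 ∨ x5) ∧ x2) = min(a, b) on (0.09, 0.10) = 0.09

0.09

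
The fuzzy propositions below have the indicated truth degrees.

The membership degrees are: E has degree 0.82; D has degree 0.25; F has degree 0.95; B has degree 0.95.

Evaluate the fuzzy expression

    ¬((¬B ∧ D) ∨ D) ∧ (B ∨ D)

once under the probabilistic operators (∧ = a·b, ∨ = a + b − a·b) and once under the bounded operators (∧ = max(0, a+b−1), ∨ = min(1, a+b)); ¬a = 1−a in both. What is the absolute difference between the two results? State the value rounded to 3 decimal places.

0.037

Under probabilistic:
  ¬B = 1 − 0.9500 = 0.0500
  ¬B ∧ D = a·b on (0.0500, 0.2500) = 0.0125
  (¬B ∧ D) ∨ D = a + b − a·b on (0.0125, 0.2500) = 0.2594
  ¬((¬B ∧ D) ∨ D) = 1 − 0.2594 = 0.7406
  B ∨ D = a + b − a·b on (0.9500, 0.2500) = 0.9625
  ¬((¬B ∧ D) ∨ D) ∧ (B ∨ D) = a·b on (0.7406, 0.9625) = 0.7129
  → value = 0.7129
Under bounded:
  ¬B = 1 − 0.95 = 0.05
  ¬B ∧ D = max(0, a+b−1) on (0.05, 0.25) = 0.00
  (¬B ∧ D) ∨ D = min(1, a+b) on (0.00, 0.25) = 0.25
  ¬((¬B ∧ D) ∨ D) = 1 − 0.25 = 0.75
  B ∨ D = min(1, a+b) on (0.95, 0.25) = 1.00
  ¬((¬B ∧ D) ∨ D) ∧ (B ∨ D) = max(0, a+b−1) on (0.75, 1.00) = 0.75
  → value = 0.7500
|0.7129 − 0.7500| = 0.037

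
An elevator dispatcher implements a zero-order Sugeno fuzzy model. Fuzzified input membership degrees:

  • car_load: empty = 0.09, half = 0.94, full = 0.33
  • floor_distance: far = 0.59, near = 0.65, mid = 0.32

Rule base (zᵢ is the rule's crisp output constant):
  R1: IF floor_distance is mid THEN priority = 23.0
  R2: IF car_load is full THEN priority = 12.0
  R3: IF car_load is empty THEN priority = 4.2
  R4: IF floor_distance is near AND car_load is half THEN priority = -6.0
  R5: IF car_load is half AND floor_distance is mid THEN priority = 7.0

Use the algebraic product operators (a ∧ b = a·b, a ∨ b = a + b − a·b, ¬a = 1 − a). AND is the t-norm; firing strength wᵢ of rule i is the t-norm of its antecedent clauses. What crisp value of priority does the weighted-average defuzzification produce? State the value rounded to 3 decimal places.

6.137

R1 (z=23.0): mid=0.32 → w = 0.3200
R2 (z=12.0): full=0.33 → w = 0.3300
R3 (z=4.2): empty=0.09 → w = 0.0900
R4 (z=-6.0): near=0.65, half=0.94; AND[a·b] → w = 0.6110
R5 (z=7.0): half=0.94, mid=0.32; AND[a·b] → w = 0.3008
Weighted average = (0.3200·23.0 + 0.3300·12.0 + 0.0900·4.2 + 0.6110·-6.0 + 0.3008·7.0) / (0.3200 + 0.3300 + 0.0900 + 0.6110 + 0.3008)
  = 10.1376 / 1.6518 = 6.137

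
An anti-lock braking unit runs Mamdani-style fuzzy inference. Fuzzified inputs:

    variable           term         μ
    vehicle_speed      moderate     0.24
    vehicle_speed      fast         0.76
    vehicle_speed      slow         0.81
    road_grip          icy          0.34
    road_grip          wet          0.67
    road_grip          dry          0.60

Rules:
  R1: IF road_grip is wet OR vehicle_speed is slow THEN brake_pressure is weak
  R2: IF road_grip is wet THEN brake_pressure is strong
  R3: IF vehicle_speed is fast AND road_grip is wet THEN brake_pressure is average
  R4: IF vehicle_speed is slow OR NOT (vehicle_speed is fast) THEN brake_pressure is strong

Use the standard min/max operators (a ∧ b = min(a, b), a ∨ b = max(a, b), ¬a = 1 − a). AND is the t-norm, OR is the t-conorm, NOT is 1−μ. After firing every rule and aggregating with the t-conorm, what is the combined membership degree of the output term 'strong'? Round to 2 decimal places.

R1: wet=0.67, slow=0.81; OR[max(a, b)] → w = 0.81
R2: wet=0.67 → w = 0.67
R3: fast=0.76, wet=0.67; AND[min(a, b)] → w = 0.67
R4: slow=0.81, ¬fast=1−0.76=0.24; OR[max(a, b)] → w = 0.81
Rules with consequent 'strong': {R2, R4} → strengths 0.67, 0.81
Aggregate via t-conorm [max(a, b)]: 0.81

0.81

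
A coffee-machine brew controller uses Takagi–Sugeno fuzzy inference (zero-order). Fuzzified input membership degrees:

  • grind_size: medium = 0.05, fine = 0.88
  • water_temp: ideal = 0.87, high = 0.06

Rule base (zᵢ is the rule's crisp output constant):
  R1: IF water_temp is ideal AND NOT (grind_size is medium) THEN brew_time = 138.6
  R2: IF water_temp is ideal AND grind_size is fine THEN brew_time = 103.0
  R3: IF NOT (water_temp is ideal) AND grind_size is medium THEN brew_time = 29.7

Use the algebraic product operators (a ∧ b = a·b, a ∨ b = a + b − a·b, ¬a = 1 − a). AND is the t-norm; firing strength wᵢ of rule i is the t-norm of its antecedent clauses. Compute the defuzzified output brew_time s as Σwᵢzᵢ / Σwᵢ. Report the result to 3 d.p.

R1 (z=138.6): ideal=0.87, ¬medium=1−0.05=0.95; AND[a·b] → w = 0.8265
R2 (z=103.0): ideal=0.87, fine=0.88; AND[a·b] → w = 0.7656
R3 (z=29.7): ¬ideal=1−0.87=0.13, medium=0.05; AND[a·b] → w = 0.0065
Weighted average = (0.8265·138.6 + 0.7656·103.0 + 0.0065·29.7) / (0.8265 + 0.7656 + 0.0065)
  = 193.6027 / 1.5986 = 121.108

121.108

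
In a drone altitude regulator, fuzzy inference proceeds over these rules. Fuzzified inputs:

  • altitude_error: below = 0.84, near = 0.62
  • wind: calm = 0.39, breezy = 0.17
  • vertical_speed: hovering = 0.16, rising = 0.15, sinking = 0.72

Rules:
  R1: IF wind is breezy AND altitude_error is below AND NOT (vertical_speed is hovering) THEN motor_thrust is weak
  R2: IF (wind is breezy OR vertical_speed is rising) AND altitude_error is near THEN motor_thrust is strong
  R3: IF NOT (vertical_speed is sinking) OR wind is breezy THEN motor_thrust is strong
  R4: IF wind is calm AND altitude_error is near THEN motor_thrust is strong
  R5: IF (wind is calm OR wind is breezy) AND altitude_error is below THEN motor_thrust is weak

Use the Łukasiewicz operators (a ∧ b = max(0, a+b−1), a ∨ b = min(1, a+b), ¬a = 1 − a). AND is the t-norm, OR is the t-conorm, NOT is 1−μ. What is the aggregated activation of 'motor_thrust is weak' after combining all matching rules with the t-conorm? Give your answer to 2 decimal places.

0.40

R1: breezy=0.17, below=0.84, ¬hovering=1−0.16=0.84; AND[max(0, a+b−1)] → w = 0.00
R2: (breezy=0.17 OR rising=0.15) = 0.32; AND[max(0, a+b−1)] with near=0.62 → w = 0.00
R3: ¬sinking=1−0.72=0.28, breezy=0.17; OR[min(1, a+b)] → w = 0.45
R4: calm=0.39, near=0.62; AND[max(0, a+b−1)] → w = 0.01
R5: (calm=0.39 OR breezy=0.17) = 0.56; AND[max(0, a+b−1)] with below=0.84 → w = 0.40
Rules with consequent 'weak': {R1, R5} → strengths 0.00, 0.40
Aggregate via t-conorm [min(1, a+b)]: 0.40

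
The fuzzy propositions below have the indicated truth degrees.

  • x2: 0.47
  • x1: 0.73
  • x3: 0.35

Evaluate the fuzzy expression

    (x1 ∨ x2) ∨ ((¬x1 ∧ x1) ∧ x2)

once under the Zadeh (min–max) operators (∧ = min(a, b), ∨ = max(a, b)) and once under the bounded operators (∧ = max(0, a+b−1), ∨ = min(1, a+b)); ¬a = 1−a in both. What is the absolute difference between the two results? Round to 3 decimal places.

Under Zadeh (min–max):
  x1 ∨ x2 = max(a, b) on (0.73, 0.47) = 0.73
  ¬x1 = 1 − 0.73 = 0.27
  ¬x1 ∧ x1 = min(a, b) on (0.27, 0.73) = 0.27
  (¬x1 ∧ x1) ∧ x2 = min(a, b) on (0.27, 0.47) = 0.27
  (x1 ∨ x2) ∨ ((¬x1 ∧ x1) ∧ x2) = max(a, b) on (0.73, 0.27) = 0.73
  → value = 0.7300
Under bounded:
  x1 ∨ x2 = min(1, a+b) on (0.73, 0.47) = 1.00
  ¬x1 = 1 − 0.73 = 0.27
  ¬x1 ∧ x1 = max(0, a+b−1) on (0.27, 0.73) = 0.00
  (¬x1 ∧ x1) ∧ x2 = max(0, a+b−1) on (0.00, 0.47) = 0.00
  (x1 ∨ x2) ∨ ((¬x1 ∧ x1) ∧ x2) = min(1, a+b) on (1.00, 0.00) = 1.00
  → value = 1.0000
|0.7300 − 1.0000| = 0.270

0.270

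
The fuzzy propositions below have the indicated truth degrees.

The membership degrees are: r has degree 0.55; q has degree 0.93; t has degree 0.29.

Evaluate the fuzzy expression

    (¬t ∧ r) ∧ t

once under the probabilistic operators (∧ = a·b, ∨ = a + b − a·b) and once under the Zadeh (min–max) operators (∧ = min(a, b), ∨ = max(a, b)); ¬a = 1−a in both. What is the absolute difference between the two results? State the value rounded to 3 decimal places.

0.177

Under probabilistic:
  ¬t = 1 − 0.2900 = 0.7100
  ¬t ∧ r = a·b on (0.7100, 0.5500) = 0.3905
  (¬t ∧ r) ∧ t = a·b on (0.3905, 0.2900) = 0.1132
  → value = 0.1132
Under Zadeh (min–max):
  ¬t = 1 − 0.29 = 0.71
  ¬t ∧ r = min(a, b) on (0.71, 0.55) = 0.55
  (¬t ∧ r) ∧ t = min(a, b) on (0.55, 0.29) = 0.29
  → value = 0.2900
|0.1132 − 0.2900| = 0.177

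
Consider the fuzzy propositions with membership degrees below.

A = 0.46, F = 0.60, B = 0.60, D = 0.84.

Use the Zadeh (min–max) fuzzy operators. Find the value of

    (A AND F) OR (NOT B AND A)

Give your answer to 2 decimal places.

0.46

A AND F = min(a, b) on (0.46, 0.60) = 0.46
NOT B = 1 − 0.60 = 0.40
NOT B AND A = min(a, b) on (0.40, 0.46) = 0.40
(A AND F) OR (NOT B AND A) = max(a, b) on (0.46, 0.40) = 0.46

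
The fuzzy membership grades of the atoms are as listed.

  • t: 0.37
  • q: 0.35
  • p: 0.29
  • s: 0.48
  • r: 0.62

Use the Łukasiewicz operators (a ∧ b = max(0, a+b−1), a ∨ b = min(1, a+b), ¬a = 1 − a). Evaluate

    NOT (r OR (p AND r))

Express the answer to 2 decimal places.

0.38

p AND r = max(0, a+b−1) on (0.29, 0.62) = 0.00
r OR (p AND r) = min(1, a+b) on (0.62, 0.00) = 0.62
NOT (r OR (p AND r)) = 1 − 0.62 = 0.38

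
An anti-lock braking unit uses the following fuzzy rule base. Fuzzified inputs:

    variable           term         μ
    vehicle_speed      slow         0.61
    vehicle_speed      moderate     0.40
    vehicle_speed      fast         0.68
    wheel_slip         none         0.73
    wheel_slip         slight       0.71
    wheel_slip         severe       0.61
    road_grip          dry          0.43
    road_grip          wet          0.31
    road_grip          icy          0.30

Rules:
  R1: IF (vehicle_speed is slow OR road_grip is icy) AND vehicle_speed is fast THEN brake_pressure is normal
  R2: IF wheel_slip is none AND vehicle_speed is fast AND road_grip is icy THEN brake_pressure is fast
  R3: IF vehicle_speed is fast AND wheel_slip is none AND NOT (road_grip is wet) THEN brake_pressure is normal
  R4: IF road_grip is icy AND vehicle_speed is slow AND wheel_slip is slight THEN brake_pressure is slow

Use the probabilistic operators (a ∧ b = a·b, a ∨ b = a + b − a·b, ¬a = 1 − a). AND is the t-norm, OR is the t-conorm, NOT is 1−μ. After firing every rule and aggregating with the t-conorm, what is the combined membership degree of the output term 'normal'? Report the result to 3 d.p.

R1: (slow=0.61 OR icy=0.30) = 0.7270; AND[a·b] with fast=0.68 → w = 0.4944
R2: none=0.73, fast=0.68, icy=0.30; AND[a·b] → w = 0.1489
R3: fast=0.68, none=0.73, ¬wet=1−0.31=0.69; AND[a·b] → w = 0.3425
R4: icy=0.30, slow=0.61, slight=0.71; AND[a·b] → w = 0.1299
Rules with consequent 'normal': {R1, R3} → strengths 0.4944, 0.3425
Aggregate via t-conorm [a + b − a·b]: 0.6675

0.668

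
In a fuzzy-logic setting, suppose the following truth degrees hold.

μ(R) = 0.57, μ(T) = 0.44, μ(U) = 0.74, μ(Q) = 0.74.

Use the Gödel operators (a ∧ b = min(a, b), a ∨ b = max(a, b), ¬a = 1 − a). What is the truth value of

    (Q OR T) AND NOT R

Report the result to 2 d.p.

Q OR T = max(a, b) on (0.74, 0.44) = 0.74
NOT R = 1 − 0.57 = 0.43
(Q OR T) AND NOT R = min(a, b) on (0.74, 0.43) = 0.43

0.43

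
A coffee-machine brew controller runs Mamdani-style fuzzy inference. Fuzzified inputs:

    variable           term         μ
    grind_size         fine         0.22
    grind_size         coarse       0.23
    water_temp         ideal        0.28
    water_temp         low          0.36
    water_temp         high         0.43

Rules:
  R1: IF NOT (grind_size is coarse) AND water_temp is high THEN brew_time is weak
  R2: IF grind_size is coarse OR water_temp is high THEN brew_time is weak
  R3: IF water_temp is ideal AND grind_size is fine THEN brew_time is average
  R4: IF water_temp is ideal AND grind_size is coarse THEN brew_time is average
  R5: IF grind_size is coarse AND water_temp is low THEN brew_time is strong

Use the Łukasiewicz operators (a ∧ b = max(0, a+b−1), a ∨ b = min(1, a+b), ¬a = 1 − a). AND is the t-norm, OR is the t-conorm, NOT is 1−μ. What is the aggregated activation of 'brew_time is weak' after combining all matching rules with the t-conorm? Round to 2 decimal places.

R1: ¬coarse=1−0.23=0.77, high=0.43; AND[max(0, a+b−1)] → w = 0.20
R2: coarse=0.23, high=0.43; OR[min(1, a+b)] → w = 0.66
R3: ideal=0.28, fine=0.22; AND[max(0, a+b−1)] → w = 0.00
R4: ideal=0.28, coarse=0.23; AND[max(0, a+b−1)] → w = 0.00
R5: coarse=0.23, low=0.36; AND[max(0, a+b−1)] → w = 0.00
Rules with consequent 'weak': {R1, R2} → strengths 0.20, 0.66
Aggregate via t-conorm [min(1, a+b)]: 0.86

0.86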